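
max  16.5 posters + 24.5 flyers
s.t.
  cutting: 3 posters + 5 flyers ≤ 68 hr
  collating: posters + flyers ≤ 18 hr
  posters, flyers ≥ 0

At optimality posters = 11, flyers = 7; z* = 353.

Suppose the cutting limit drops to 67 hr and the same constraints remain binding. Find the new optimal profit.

349

Check each constraint at x*: cutting 68/68 (tight); collating 18/18 (tight).
From A_Bᵀ y = c: 3·y_cutting + 1·y_collating = 16.5; 5·y_cutting + 1·y_collating = 24.5.
→ y_cutting = 4 and y_collating = 4.5.
Δz = y_cutting·Δb = 4 × (-1) = -4, so new z* = 353 − 4 = 349.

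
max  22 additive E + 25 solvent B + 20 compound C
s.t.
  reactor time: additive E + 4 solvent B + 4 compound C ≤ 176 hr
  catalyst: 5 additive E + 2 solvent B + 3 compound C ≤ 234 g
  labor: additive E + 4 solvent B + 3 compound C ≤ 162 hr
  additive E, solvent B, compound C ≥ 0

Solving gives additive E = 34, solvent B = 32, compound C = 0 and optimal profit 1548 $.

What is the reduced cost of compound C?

Binding: catalyst and labor. Non-binding: reactor time (14 unused).
By complementary slackness, y = 0 for the non-binding constraint.
Dual feasibility on the basic columns requires 5·y_catalyst + 1·y_labor = 22, 2·y_catalyst + 4·y_labor = 25.
This yields shadow prices y_catalyst = 3.5, y_labor = 4.5.
Reduced cost of compound C: c₃ − yᵀa₃ = 20 − (3.5·3 + 4.5·3) = 20 − 24 = -4.

-4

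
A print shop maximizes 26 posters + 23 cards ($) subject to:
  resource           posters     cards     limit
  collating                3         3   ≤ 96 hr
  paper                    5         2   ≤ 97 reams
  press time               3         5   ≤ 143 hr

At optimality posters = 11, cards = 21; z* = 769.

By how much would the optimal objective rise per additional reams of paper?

Binding: collating and paper. Non-binding: press time (5 unused).
Since press time is not tight, its dual is 0.
The binding rows give the dual system: 3·y_collating + 5·y_paper = 26 and 3·y_collating + 2·y_paper = 23.
→ y_collating = 7 and y_paper = 1.
Shadow price of paper = 1.

1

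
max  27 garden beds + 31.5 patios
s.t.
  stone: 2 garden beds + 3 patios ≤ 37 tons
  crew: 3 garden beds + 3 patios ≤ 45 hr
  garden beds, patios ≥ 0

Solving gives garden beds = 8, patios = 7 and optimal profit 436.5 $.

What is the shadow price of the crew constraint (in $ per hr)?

6

At the optimum: stone uses 37 of 37 (binding); crew uses 45 of 45 (binding).
The binding rows give the dual system: 2·y_stone + 3·y_crew = 27 and 3·y_stone + 3·y_crew = 31.5.
Solving: y_stone = 4.5, y_crew = 6.
Shadow price of crew = 6.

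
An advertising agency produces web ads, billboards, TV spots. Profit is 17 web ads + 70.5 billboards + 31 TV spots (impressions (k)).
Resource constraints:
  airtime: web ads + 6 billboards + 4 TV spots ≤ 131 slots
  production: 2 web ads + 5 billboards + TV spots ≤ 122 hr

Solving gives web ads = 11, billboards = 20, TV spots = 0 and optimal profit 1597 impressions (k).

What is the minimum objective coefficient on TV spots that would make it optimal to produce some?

36.5

Both airtime and production are binding at x*.
Dual feasibility on the basic columns requires 1·y_airtime + 2·y_production = 17, 6·y_airtime + 5·y_production = 70.5.
This yields shadow prices y_airtime = 8, y_production = 4.5.
TV spots enters the basis when its profit ≥ yᵀa₃ = 8·4 + 4.5·1 = 36.5.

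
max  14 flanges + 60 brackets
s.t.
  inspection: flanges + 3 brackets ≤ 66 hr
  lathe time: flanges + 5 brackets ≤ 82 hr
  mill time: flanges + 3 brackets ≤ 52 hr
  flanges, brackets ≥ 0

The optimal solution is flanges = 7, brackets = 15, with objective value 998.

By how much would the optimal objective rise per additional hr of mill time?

Binding: lathe time and mill time. Non-binding: inspection (14 unused).
Slack constraints have shadow price 0 (complementary slackness).
The binding rows give the dual system: 1·y_lathe time + 1·y_mill time = 14 and 5·y_lathe time + 3·y_mill time = 60.
This yields shadow prices y_lathe time = 9, y_mill time = 5.
Shadow price of mill time = 5.

5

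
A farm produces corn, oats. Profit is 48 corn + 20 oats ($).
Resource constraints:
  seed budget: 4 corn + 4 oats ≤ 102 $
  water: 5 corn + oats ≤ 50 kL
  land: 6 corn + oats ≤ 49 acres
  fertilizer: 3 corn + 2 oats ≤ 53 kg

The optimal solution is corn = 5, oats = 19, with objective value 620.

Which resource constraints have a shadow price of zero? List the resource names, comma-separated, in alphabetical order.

seed budget, water

seed budget: 96/102 (slack 6)
water: 44/50 (slack 6)
land: 49/49 (binding)
fertilizer: 53/53 (binding)
By complementary slackness, a constraint with positive slack has shadow price 0 → seed budget, water.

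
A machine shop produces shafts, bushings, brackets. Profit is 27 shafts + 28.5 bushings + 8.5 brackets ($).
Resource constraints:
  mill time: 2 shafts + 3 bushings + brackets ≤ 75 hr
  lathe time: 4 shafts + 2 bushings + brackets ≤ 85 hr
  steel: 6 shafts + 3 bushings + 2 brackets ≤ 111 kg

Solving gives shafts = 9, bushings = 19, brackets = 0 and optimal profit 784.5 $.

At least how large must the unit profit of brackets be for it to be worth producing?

11.5

At the optimum: mill time uses 75 of 75 (binding); lathe time uses 74 of 85 (slack = 11); steel uses 111 of 111 (binding).
By complementary slackness, y = 0 for the non-binding constraint.
Dual feasibility on the basic columns requires 2·y_mill time + 6·y_steel = 27, 3·y_mill time + 3·y_steel = 28.5.
Solving: y_mill time = 7.5, y_steel = 2.
brackets enters the basis when its profit ≥ yᵀa₃ = 7.5·1 + 2·2 = 11.5.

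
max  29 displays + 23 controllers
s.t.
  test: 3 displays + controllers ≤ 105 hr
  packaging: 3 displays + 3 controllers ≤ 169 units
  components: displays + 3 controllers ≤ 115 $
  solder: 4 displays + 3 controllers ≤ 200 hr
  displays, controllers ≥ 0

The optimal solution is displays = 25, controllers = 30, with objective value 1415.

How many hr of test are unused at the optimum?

test used = 3·25 + 1·30 = 105; slack = 105 − 105 = 0.

0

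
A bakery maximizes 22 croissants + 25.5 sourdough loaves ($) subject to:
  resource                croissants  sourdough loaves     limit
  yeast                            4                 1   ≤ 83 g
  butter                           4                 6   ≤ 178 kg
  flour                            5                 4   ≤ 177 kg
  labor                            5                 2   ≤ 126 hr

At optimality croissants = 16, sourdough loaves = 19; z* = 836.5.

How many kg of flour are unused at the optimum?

flour used = 5·16 + 4·19 = 156; slack = 177 − 156 = 21.

21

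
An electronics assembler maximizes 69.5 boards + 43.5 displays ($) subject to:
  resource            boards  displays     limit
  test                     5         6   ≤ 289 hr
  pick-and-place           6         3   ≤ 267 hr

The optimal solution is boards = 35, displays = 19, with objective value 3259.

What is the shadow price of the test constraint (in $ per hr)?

At the optimum: test uses 289 of 289 (binding); pick-and-place uses 267 of 267 (binding).
Dual feasibility on the basic columns requires 5·y_test + 6·y_pick-and-place = 69.5, 6·y_test + 3·y_pick-and-place = 43.5.
→ y_test = 2.5 and y_pick-and-place = 9.5.
Shadow price of test = 2.5.

2.5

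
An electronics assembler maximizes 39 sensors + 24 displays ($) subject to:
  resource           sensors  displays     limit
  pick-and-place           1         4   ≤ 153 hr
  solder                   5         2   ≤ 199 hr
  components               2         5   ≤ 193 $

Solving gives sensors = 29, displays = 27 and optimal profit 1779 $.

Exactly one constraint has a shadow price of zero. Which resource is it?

pick-and-place: 137/153 (slack 16)
solder: 199/199 (binding)
components: 193/193 (binding)
By complementary slackness, a constraint with positive slack has shadow price 0 → pick-and-place.

pick-and-place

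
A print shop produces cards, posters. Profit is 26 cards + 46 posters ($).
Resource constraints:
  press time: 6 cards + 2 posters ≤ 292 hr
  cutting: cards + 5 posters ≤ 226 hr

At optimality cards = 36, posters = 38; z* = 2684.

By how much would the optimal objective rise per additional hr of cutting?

8

Check each constraint at x*: press time 292/292 (tight); cutting 226/226 (tight).
Dual feasibility on the basic columns requires 6·y_press time + 1·y_cutting = 26, 2·y_press time + 5·y_cutting = 46.
→ y_press time = 3 and y_cutting = 8.
Shadow price of cutting = 8.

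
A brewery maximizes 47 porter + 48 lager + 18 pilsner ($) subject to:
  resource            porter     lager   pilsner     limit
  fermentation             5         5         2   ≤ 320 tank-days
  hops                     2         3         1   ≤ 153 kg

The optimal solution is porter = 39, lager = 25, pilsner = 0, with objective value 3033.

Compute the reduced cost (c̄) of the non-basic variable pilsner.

At the optimum: fermentation uses 320 of 320 (binding); hops uses 153 of 153 (binding).
The binding rows give the dual system: 5·y_fermentation + 2·y_hops = 47 and 5·y_fermentation + 3·y_hops = 48.
This yields shadow prices y_fermentation = 9, y_hops = 1.
Reduced cost of pilsner: c₃ − yᵀa₃ = 18 − (9·2 + 1·1) = 18 − 19 = -1.

-1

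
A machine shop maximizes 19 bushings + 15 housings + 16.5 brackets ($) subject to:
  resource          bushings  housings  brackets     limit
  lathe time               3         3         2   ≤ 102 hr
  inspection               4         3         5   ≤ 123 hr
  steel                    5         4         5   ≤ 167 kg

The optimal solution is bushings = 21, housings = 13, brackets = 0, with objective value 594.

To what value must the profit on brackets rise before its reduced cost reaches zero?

Binding: lathe time and inspection. Non-binding: steel (10 unused).
Since steel is not tight, its dual is 0.
The binding rows give the dual system: 3·y_lathe time + 4·y_inspection = 19 and 3·y_lathe time + 3·y_inspection = 15.
→ y_lathe time = 1 and y_inspection = 4.
brackets enters the basis when its profit ≥ yᵀa₃ = 1·2 + 4·5 = 22.

22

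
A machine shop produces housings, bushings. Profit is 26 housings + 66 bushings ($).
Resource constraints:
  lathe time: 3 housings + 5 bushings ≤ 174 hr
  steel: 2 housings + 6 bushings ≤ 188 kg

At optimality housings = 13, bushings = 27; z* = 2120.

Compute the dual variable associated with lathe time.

3

Both lathe time and steel are binding at x*.
The binding rows give the dual system: 3·y_lathe time + 2·y_steel = 26 and 5·y_lathe time + 6·y_steel = 66.
Solving: y_lathe time = 3, y_steel = 8.5.
Shadow price of lathe time = 3.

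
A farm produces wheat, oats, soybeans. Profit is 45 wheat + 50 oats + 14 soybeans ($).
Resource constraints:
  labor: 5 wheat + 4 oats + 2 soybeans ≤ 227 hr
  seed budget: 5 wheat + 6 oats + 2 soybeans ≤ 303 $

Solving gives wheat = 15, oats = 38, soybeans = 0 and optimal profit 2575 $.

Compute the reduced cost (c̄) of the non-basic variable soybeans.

Both labor and seed budget are binding at x*.
From A_Bᵀ y = c: 5·y_labor + 5·y_seed budget = 45; 4·y_labor + 6·y_seed budget = 50.
→ y_labor = 2 and y_seed budget = 7.
Reduced cost of soybeans: c₃ − yᵀa₃ = 14 − (2·2 + 7·2) = 14 − 18 = -4.

-4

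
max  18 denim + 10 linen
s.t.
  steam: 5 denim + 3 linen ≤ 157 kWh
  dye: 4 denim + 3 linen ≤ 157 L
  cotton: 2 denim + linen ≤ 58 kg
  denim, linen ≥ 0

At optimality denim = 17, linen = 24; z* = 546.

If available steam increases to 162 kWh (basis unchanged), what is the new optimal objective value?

At the optimum: steam uses 157 of 157 (binding); dye uses 140 of 157 (slack = 17); cotton uses 58 of 58 (binding).
By complementary slackness, y = 0 for the non-binding constraint.
The binding rows give the dual system: 5·y_steam + 2·y_cotton = 18 and 3·y_steam + 1·y_cotton = 10.
This yields shadow prices y_steam = 2, y_cotton = 4.
Δz = y_steam·Δb = 2 × (5) = 10, so new z* = 546 + 10 = 556.

556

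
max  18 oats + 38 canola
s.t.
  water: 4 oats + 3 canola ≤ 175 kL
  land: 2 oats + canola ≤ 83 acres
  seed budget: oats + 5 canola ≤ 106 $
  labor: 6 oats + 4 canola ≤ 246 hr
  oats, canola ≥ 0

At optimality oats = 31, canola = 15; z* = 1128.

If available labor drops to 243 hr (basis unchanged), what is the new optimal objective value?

Binding: seed budget and labor. Non-binding: water (6 unused), land (6 unused).
Since water, land are not tight, their duals are 0.
Dual feasibility on the basic columns requires 1·y_seed budget + 6·y_labor = 18, 5·y_seed budget + 4·y_labor = 38.
→ y_seed budget = 6 and y_labor = 2.
Δz = y_labor·Δb = 2 × (-3) = -6, so new z* = 1128 − 6 = 1122.

1122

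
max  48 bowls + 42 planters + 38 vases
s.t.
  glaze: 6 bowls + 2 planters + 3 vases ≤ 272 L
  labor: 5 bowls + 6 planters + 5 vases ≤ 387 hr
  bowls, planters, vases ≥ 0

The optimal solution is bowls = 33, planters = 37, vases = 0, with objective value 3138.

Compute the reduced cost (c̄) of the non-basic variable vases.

Both glaze and labor are binding at x*.
The binding rows give the dual system: 6·y_glaze + 5·y_labor = 48 and 2·y_glaze + 6·y_labor = 42.
Solving: y_glaze = 3, y_labor = 6.
Reduced cost of vases: c₃ − yᵀa₃ = 38 − (3·3 + 6·5) = 38 − 39 = -1.

-1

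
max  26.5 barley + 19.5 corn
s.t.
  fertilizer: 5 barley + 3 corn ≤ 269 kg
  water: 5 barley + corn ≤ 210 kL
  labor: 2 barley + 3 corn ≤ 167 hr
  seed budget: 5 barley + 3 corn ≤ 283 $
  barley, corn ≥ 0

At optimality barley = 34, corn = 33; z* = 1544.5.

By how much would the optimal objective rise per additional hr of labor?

2

At the optimum: fertilizer uses 269 of 269 (binding); water uses 203 of 210 (slack = 7); labor uses 167 of 167 (binding); seed budget uses 269 of 283 (slack = 14).
Slack constraints have shadow price 0 (complementary slackness).
Dual feasibility on the basic columns requires 5·y_fertilizer + 2·y_labor = 26.5, 3·y_fertilizer + 3·y_labor = 19.5.
→ y_fertilizer = 4.5 and y_labor = 2.
Shadow price of labor = 2.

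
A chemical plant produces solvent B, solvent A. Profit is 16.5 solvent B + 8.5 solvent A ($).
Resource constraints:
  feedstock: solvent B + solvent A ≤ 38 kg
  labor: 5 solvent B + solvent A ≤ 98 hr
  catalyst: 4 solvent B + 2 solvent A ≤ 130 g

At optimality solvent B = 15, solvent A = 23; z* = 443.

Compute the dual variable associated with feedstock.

Binding: feedstock and labor. Non-binding: catalyst (24 unused).
By complementary slackness, y = 0 for the non-binding constraint.
The binding rows give the dual system: 1·y_feedstock + 5·y_labor = 16.5 and 1·y_feedstock + 1·y_labor = 8.5.
→ y_feedstock = 6.5 and y_labor = 2.
Shadow price of feedstock = 6.5.

6.5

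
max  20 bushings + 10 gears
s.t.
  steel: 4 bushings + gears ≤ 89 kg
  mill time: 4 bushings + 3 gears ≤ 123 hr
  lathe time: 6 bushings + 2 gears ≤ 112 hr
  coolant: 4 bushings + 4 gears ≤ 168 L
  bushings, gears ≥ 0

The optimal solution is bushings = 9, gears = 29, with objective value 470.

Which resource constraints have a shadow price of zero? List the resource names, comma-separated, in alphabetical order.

steel: 65/89 (slack 24)
mill time: 123/123 (binding)
lathe time: 112/112 (binding)
coolant: 152/168 (slack 16)
By complementary slackness, a constraint with positive slack has shadow price 0 → coolant, steel.

coolant, steel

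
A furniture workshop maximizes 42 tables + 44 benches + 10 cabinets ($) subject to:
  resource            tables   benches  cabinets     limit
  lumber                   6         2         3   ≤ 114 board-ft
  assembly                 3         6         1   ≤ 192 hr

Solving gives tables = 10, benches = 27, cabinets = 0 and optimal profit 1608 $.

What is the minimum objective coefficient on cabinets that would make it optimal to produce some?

18

At the optimum: lumber uses 114 of 114 (binding); assembly uses 192 of 192 (binding).
The binding rows give the dual system: 6·y_lumber + 3·y_assembly = 42 and 2·y_lumber + 6·y_assembly = 44.
This yields shadow prices y_lumber = 4, y_assembly = 6.
cabinets enters the basis when its profit ≥ yᵀa₃ = 4·3 + 6·1 = 18.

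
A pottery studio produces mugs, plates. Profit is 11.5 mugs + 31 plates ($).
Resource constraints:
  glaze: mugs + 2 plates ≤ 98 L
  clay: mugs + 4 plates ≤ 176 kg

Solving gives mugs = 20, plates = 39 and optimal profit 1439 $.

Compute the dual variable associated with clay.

4

Check each constraint at x*: glaze 98/98 (tight); clay 176/176 (tight).
The binding rows give the dual system: 1·y_glaze + 1·y_clay = 11.5 and 2·y_glaze + 4·y_clay = 31.
This yields shadow prices y_glaze = 7.5, y_clay = 4.
Shadow price of clay = 4.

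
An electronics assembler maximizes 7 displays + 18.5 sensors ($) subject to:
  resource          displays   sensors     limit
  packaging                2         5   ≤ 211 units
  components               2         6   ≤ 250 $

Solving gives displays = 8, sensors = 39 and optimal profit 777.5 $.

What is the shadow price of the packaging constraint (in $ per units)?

At the optimum: packaging uses 211 of 211 (binding); components uses 250 of 250 (binding).
Dual feasibility on the basic columns requires 2·y_packaging + 2·y_components = 7, 5·y_packaging + 6·y_components = 18.5.
Solving: y_packaging = 2.5, y_components = 1.
Shadow price of packaging = 2.5.

2.5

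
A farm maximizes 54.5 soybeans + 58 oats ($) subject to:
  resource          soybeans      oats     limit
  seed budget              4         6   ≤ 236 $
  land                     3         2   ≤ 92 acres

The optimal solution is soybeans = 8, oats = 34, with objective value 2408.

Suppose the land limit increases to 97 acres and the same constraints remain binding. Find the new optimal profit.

At the optimum: seed budget uses 236 of 236 (binding); land uses 92 of 92 (binding).
From A_Bᵀ y = c: 4·y_seed budget + 3·y_land = 54.5; 6·y_seed budget + 2·y_land = 58.
Solving: y_seed budget = 6.5, y_land = 9.5.
Δz = y_land·Δb = 9.5 × (5) = 47.5, so new z* = 2408 + 47.5 = 2455.5.

2455.5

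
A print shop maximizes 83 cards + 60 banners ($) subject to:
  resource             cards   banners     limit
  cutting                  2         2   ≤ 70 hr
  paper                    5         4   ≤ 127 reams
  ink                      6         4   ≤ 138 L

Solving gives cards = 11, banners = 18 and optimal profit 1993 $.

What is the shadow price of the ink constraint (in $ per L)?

8

At the optimum: cutting uses 58 of 70 (slack = 12); paper uses 127 of 127 (binding); ink uses 138 of 138 (binding).
Since cutting is not tight, its dual is 0.
The binding rows give the dual system: 5·y_paper + 6·y_ink = 83 and 4·y_paper + 4·y_ink = 60.
→ y_paper = 7 and y_ink = 8.
Shadow price of ink = 8.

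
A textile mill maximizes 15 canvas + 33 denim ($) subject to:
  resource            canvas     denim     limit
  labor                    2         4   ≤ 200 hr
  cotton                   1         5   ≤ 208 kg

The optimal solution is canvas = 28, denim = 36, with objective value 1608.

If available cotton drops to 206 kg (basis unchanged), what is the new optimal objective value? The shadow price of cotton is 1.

Δb = -2, so new z* = 1608 + (1)·(-2) = 1608 − 2 = 1606.

1606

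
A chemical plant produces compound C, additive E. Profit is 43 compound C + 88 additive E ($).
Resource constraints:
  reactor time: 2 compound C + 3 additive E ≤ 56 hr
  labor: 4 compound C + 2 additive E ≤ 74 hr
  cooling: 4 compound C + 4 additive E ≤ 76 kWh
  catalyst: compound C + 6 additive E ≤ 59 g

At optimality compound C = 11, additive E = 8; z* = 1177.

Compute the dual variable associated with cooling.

8.5

Binding: cooling and catalyst. Non-binding: reactor time (10 unused), labor (14 unused).
By complementary slackness, y = 0 for the non-binding constraints.
From A_Bᵀ y = c: 4·y_cooling + 1·y_catalyst = 43; 4·y_cooling + 6·y_catalyst = 88.
Solving: y_cooling = 8.5, y_catalyst = 9.
Shadow price of cooling = 8.5.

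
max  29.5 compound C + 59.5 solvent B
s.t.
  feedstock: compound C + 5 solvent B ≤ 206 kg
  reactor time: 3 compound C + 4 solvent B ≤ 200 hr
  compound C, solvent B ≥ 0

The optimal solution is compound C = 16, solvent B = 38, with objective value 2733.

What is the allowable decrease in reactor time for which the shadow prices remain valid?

Binding constraints: feedstock, reactor time. The basis is B = [[1,5],[3,4]] with det -11.
Per unit decrease in reactor time, x* moves by d = (-0.4545, 0.0909).
The basis stays optimal until compound C reaches 0; allowable decrease = 35.2 hr.

35.2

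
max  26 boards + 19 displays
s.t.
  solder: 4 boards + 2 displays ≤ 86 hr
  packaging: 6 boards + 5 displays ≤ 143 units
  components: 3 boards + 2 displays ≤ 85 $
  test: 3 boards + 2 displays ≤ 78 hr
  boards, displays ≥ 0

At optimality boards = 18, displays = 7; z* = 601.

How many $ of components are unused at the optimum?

components used = 3·18 + 2·7 = 68; slack = 85 − 68 = 17.

17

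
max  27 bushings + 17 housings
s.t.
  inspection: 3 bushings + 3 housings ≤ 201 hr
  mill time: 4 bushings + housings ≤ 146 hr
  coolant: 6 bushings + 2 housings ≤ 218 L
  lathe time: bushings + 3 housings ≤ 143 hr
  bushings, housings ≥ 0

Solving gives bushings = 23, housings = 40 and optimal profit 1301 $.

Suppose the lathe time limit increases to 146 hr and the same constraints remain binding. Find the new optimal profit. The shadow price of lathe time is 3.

1310

Δb = 3, so new z* = 1301 + (3)·(3) = 1301 + 9 = 1310.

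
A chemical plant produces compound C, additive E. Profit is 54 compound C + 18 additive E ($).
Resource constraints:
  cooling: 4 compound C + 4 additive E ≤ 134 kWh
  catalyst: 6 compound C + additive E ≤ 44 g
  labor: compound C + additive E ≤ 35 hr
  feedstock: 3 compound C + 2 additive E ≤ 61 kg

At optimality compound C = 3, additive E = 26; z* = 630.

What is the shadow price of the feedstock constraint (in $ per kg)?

At the optimum: cooling uses 116 of 134 (slack = 18); catalyst uses 44 of 44 (binding); labor uses 29 of 35 (slack = 6); feedstock uses 61 of 61 (binding).
By complementary slackness, y = 0 for the non-binding constraints.
Dual feasibility on the basic columns requires 6·y_catalyst + 3·y_feedstock = 54, 1·y_catalyst + 2·y_feedstock = 18.
→ y_catalyst = 6 and y_feedstock = 6.
Shadow price of feedstock = 6.

6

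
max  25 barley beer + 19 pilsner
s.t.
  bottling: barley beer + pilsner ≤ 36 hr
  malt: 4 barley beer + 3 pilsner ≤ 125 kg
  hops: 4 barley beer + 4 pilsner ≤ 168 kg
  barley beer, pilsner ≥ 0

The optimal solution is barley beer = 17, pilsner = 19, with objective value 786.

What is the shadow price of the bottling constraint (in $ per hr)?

At the optimum: bottling uses 36 of 36 (binding); malt uses 125 of 125 (binding); hops uses 144 of 168 (slack = 24).
By complementary slackness, y = 0 for the non-binding constraint.
Dual feasibility on the basic columns requires 1·y_bottling + 4·y_malt = 25, 1·y_bottling + 3·y_malt = 19.
→ y_bottling = 1 and y_malt = 6.
Shadow price of bottling = 1.

1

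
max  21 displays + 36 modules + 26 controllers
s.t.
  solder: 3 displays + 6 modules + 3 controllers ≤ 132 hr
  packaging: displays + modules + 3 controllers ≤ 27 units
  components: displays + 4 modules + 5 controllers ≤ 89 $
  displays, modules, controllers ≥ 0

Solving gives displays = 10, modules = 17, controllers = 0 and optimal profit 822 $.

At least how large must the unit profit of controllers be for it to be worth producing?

Check each constraint at x*: solder 132/132 (tight); packaging 27/27 (tight); components 78/89 (slack 11).
Slack constraints have shadow price 0 (complementary slackness).
The binding rows give the dual system: 3·y_solder + 1·y_packaging = 21 and 6·y_solder + 1·y_packaging = 36.
Solving: y_solder = 5, y_packaging = 6.
controllers enters the basis when its profit ≥ yᵀa₃ = 5·3 + 6·3 = 33.

33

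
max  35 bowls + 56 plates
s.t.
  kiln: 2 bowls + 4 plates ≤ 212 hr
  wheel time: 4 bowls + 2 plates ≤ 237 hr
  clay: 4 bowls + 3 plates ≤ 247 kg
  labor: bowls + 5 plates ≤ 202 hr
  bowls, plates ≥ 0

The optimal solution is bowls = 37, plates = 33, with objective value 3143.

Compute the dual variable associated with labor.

7

Binding: clay and labor. Non-binding: kiln (6 unused), wheel time (23 unused).
By complementary slackness, y = 0 for the non-binding constraints.
The binding rows give the dual system: 4·y_clay + 1·y_labor = 35 and 3·y_clay + 5·y_labor = 56.
→ y_clay = 7 and y_labor = 7.
Shadow price of labor = 7.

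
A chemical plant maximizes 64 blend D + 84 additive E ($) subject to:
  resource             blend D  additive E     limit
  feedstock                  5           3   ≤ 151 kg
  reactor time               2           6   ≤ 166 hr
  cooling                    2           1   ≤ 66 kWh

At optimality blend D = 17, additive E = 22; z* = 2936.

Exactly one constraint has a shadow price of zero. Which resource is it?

feedstock: 151/151 (binding)
reactor time: 166/166 (binding)
cooling: 56/66 (slack 10)
By complementary slackness, a constraint with positive slack has shadow price 0 → cooling.

cooling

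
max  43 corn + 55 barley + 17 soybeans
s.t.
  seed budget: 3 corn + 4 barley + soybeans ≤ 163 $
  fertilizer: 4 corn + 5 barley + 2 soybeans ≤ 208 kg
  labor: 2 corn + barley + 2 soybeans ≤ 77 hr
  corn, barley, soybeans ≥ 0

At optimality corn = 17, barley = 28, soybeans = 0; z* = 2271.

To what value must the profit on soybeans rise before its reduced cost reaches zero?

At the optimum: seed budget uses 163 of 163 (binding); fertilizer uses 208 of 208 (binding); labor uses 62 of 77 (slack = 15).
By complementary slackness, y = 0 for the non-binding constraint.
Dual feasibility on the basic columns requires 3·y_seed budget + 4·y_fertilizer = 43, 4·y_seed budget + 5·y_fertilizer = 55.
Solving: y_seed budget = 5, y_fertilizer = 7.
soybeans enters the basis when its profit ≥ yᵀa₃ = 5·1 + 7·2 = 19.

19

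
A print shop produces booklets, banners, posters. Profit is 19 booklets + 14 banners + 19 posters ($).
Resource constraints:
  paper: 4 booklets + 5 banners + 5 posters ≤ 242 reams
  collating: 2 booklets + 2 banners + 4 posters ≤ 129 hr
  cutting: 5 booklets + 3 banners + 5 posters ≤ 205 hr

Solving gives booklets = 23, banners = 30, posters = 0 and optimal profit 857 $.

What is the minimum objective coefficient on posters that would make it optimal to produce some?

Check each constraint at x*: paper 242/242 (tight); collating 106/129 (slack 23); cutting 205/205 (tight).
By complementary slackness, y = 0 for the non-binding constraint.
Dual feasibility on the basic columns requires 4·y_paper + 5·y_cutting = 19, 5·y_paper + 3·y_cutting = 14.
→ y_paper = 1 and y_cutting = 3.
posters enters the basis when its profit ≥ yᵀa₃ = 1·5 + 3·5 = 20.

20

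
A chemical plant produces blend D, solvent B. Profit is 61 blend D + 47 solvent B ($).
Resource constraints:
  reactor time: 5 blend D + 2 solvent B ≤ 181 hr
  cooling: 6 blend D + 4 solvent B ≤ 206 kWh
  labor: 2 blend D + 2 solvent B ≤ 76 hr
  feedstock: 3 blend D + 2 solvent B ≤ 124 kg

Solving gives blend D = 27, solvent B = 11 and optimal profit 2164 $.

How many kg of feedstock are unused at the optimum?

feedstock used = 3·27 + 2·11 = 103; slack = 124 − 103 = 21.

21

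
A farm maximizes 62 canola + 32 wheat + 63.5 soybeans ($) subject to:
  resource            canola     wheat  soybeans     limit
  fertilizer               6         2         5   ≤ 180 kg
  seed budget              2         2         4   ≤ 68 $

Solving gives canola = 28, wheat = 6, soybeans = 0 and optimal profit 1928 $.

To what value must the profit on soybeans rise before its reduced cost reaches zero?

At the optimum: fertilizer uses 180 of 180 (binding); seed budget uses 68 of 68 (binding).
From A_Bᵀ y = c: 6·y_fertilizer + 2·y_seed budget = 62; 2·y_fertilizer + 2·y_seed budget = 32.
→ y_fertilizer = 7.5 and y_seed budget = 8.5.
soybeans enters the basis when its profit ≥ yᵀa₃ = 7.5·5 + 8.5·4 = 71.5.

71.5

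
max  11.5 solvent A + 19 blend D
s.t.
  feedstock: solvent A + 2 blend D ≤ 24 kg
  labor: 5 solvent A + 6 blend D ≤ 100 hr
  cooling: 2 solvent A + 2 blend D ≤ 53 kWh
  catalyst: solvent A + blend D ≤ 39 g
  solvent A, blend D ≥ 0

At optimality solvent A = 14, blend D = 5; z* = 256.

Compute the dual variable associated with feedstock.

6.5

At the optimum: feedstock uses 24 of 24 (binding); labor uses 100 of 100 (binding); cooling uses 38 of 53 (slack = 15); catalyst uses 19 of 39 (slack = 20).
Slack constraints have shadow price 0 (complementary slackness).
The binding rows give the dual system: 1·y_feedstock + 5·y_labor = 11.5 and 2·y_feedstock + 6·y_labor = 19.
Solving: y_feedstock = 6.5, y_labor = 1.
Shadow price of feedstock = 6.5.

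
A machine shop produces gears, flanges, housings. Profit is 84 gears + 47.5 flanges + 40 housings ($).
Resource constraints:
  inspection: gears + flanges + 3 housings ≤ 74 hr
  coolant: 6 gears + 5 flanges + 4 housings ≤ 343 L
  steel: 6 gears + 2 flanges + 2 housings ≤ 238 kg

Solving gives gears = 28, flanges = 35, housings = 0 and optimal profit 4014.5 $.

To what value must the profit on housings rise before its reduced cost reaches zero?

Binding: coolant and steel. Non-binding: inspection (11 unused).
By complementary slackness, y = 0 for the non-binding constraint.
The binding rows give the dual system: 6·y_coolant + 6·y_steel = 84 and 5·y_coolant + 2·y_steel = 47.5.
This yields shadow prices y_coolant = 6.5, y_steel = 7.5.
housings enters the basis when its profit ≥ yᵀa₃ = 6.5·4 + 7.5·2 = 41.

41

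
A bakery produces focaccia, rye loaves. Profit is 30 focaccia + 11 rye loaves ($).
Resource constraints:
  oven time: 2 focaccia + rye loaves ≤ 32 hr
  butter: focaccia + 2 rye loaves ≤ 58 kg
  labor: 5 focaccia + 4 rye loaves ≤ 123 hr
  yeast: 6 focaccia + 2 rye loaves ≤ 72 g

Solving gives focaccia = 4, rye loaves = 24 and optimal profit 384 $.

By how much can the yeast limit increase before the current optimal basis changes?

Binding constraints: oven time, yeast. The basis is B = [[2,1],[6,2]] with det -2.
Per unit increase in yeast, x* moves by d = (0.5, -1).
The basis stays optimal until rye loaves reaches 0; allowable increase = 24 g.

24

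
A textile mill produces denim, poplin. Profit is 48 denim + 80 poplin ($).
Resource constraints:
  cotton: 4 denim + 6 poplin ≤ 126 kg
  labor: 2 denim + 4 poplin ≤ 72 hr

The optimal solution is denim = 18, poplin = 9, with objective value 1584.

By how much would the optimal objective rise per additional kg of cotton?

8

Both cotton and labor are binding at x*.
Dual feasibility on the basic columns requires 4·y_cotton + 2·y_labor = 48, 6·y_cotton + 4·y_labor = 80.
This yields shadow prices y_cotton = 8, y_labor = 8.
Shadow price of cotton = 8.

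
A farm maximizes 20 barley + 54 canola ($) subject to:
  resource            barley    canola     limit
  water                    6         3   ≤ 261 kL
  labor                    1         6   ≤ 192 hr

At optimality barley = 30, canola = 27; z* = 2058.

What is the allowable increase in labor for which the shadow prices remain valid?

Binding constraints: water, labor. The basis is B = [[6,3],[1,6]] with det 33.
Per unit increase in labor, x* moves by d = (-0.0909, 0.1818).
The basis stays optimal until barley reaches 0; allowable increase = 330 hr.

330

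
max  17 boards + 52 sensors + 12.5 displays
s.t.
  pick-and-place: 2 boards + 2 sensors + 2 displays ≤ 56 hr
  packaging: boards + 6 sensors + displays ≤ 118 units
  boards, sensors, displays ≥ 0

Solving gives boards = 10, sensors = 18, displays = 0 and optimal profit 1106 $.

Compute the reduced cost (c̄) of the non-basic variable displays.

Check each constraint at x*: pick-and-place 56/56 (tight); packaging 118/118 (tight).
From A_Bᵀ y = c: 2·y_pick-and-place + 1·y_packaging = 17; 2·y_pick-and-place + 6·y_packaging = 52.
→ y_pick-and-place = 5 and y_packaging = 7.
Reduced cost of displays: c₃ − yᵀa₃ = 12.5 − (5·2 + 7·1) = 12.5 − 17 = -4.5.

-4.5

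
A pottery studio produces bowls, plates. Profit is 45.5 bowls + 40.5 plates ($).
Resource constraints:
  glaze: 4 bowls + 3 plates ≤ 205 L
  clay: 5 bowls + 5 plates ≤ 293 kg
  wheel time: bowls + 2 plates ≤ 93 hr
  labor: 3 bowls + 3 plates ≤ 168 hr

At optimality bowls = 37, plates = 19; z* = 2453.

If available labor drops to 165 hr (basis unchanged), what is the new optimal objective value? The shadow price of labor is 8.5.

2427.5

Δb = -3, so new z* = 2453 + (8.5)·(-3) = 2453 − 25.5 = 2427.5.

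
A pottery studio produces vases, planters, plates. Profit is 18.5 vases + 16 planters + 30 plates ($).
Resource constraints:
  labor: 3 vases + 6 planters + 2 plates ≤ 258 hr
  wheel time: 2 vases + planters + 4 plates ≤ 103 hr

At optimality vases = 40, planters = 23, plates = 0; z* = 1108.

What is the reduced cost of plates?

-1

At the optimum: labor uses 258 of 258 (binding); wheel time uses 103 of 103 (binding).
From A_Bᵀ y = c: 3·y_labor + 2·y_wheel time = 18.5; 6·y_labor + 1·y_wheel time = 16.
→ y_labor = 1.5 and y_wheel time = 7.
Reduced cost of plates: c₃ − yᵀa₃ = 30 − (1.5·2 + 7·4) = 30 − 31 = -1.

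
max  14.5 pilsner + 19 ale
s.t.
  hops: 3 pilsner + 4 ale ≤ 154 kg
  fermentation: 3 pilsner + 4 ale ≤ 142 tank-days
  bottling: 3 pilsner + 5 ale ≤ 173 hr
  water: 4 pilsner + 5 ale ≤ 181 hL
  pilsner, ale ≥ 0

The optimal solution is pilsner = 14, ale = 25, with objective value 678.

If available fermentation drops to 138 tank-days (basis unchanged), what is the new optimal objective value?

Binding: fermentation and water. Non-binding: hops (12 unused), bottling (6 unused).
Since hops, bottling are not tight, their duals are 0.
The binding rows give the dual system: 3·y_fermentation + 4·y_water = 14.5 and 4·y_fermentation + 5·y_water = 19.
Solving: y_fermentation = 3.5, y_water = 1.
Δz = y_fermentation·Δb = 3.5 × (-4) = -14, so new z* = 678 − 14 = 664.

664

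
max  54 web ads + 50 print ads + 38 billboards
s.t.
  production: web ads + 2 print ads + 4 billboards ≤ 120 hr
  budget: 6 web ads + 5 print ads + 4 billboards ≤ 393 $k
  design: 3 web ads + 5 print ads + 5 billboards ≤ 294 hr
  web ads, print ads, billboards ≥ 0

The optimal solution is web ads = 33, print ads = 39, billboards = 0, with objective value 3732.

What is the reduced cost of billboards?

Check each constraint at x*: production 111/120 (slack 9); budget 393/393 (tight); design 294/294 (tight).
Slack constraints have shadow price 0 (complementary slackness).
The binding rows give the dual system: 6·y_budget + 3·y_design = 54 and 5·y_budget + 5·y_design = 50.
→ y_budget = 8 and y_design = 2.
Reduced cost of billboards: c₃ − yᵀa₃ = 38 − (8·4 + 2·5) = 38 − 42 = -4.

-4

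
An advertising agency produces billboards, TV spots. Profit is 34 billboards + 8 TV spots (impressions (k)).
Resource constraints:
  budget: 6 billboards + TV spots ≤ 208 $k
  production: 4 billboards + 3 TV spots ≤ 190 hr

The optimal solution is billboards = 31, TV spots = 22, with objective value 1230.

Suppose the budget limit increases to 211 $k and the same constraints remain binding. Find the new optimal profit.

At the optimum: budget uses 208 of 208 (binding); production uses 190 of 190 (binding).
Dual feasibility on the basic columns requires 6·y_budget + 4·y_production = 34, 1·y_budget + 3·y_production = 8.
→ y_budget = 5 and y_production = 1.
Δz = y_budget·Δb = 5 × (3) = 15, so new z* = 1230 + 15 = 1245.

1245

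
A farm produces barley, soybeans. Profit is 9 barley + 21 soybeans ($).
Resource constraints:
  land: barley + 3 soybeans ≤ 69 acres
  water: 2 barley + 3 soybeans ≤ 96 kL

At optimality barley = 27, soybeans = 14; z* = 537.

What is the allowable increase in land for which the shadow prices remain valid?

27

Binding constraints: land, water. The basis is B = [[1,3],[2,3]] with det -3.
Per unit increase in land, x* moves by d = (-1, 0.6667).
The basis stays optimal until barley reaches 0; allowable increase = 27 acres.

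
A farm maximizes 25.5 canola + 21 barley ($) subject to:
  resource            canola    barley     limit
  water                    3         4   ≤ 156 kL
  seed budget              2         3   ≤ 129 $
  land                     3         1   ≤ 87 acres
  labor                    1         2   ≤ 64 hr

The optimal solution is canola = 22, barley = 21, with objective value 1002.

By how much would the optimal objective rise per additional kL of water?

0

Check each constraint at x*: water 150/156 (slack 6); seed budget 107/129 (slack 22); land 87/87 (tight); labor 64/64 (tight).
Since water, seed budget are not tight, their duals are 0.
From A_Bᵀ y = c: 3·y_land + 1·y_labor = 25.5; 1·y_land + 2·y_labor = 21.
This yields shadow prices y_land = 6, y_labor = 7.5.
Shadow price of water = 0.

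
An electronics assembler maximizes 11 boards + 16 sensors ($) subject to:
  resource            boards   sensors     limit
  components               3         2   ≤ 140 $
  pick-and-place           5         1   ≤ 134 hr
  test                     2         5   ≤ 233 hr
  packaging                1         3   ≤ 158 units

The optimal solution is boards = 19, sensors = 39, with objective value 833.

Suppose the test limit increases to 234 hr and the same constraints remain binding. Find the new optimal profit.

Check each constraint at x*: components 135/140 (slack 5); pick-and-place 134/134 (tight); test 233/233 (tight); packaging 136/158 (slack 22).
Slack constraints have shadow price 0 (complementary slackness).
Dual feasibility on the basic columns requires 5·y_pick-and-place + 2·y_test = 11, 1·y_pick-and-place + 5·y_test = 16.
→ y_pick-and-place = 1 and y_test = 3.
Δz = y_test·Δb = 3 × (1) = 3, so new z* = 833 + 3 = 836.

836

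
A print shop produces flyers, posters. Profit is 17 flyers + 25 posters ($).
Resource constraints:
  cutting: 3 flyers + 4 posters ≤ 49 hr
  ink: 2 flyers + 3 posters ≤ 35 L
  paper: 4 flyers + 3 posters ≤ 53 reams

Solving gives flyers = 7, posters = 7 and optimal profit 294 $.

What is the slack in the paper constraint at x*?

paper used = 4·7 + 3·7 = 49; slack = 53 − 49 = 4.

4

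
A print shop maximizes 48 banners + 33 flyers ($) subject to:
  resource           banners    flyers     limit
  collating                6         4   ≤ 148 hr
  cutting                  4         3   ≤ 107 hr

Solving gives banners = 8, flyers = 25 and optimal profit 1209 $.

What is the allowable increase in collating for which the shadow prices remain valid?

Binding constraints: collating, cutting. The basis is B = [[6,4],[4,3]] with det 2.
Per unit increase in collating, x* moves by d = (1.5, -2).
The basis stays optimal until flyers reaches 0; allowable increase = 12.5 hr.

12.5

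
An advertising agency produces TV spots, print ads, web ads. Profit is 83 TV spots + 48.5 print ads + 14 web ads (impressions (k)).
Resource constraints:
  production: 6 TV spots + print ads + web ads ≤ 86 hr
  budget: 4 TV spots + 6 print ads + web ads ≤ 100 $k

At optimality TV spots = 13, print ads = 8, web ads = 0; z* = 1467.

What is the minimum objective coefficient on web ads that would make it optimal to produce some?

16

Both production and budget are binding at x*.
From A_Bᵀ y = c: 6·y_production + 4·y_budget = 83; 1·y_production + 6·y_budget = 48.5.
This yields shadow prices y_production = 9.5, y_budget = 6.5.
web ads enters the basis when its profit ≥ yᵀa₃ = 9.5·1 + 6.5·1 = 16.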